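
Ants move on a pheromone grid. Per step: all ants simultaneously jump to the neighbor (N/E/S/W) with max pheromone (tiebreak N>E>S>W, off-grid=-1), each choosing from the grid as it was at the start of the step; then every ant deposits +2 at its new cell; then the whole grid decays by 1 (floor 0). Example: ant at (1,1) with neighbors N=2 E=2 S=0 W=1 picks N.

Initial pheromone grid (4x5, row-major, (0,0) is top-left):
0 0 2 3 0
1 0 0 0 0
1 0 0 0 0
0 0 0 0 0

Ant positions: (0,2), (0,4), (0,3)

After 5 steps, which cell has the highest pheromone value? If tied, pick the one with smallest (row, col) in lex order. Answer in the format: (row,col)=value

Step 1: ant0:(0,2)->E->(0,3) | ant1:(0,4)->W->(0,3) | ant2:(0,3)->W->(0,2)
  grid max=6 at (0,3)
Step 2: ant0:(0,3)->W->(0,2) | ant1:(0,3)->W->(0,2) | ant2:(0,2)->E->(0,3)
  grid max=7 at (0,3)
Step 3: ant0:(0,2)->E->(0,3) | ant1:(0,2)->E->(0,3) | ant2:(0,3)->W->(0,2)
  grid max=10 at (0,3)
Step 4: ant0:(0,3)->W->(0,2) | ant1:(0,3)->W->(0,2) | ant2:(0,2)->E->(0,3)
  grid max=11 at (0,3)
Step 5: ant0:(0,2)->E->(0,3) | ant1:(0,2)->E->(0,3) | ant2:(0,3)->W->(0,2)
  grid max=14 at (0,3)
Final grid:
  0 0 11 14 0
  0 0 0 0 0
  0 0 0 0 0
  0 0 0 0 0
Max pheromone 14 at (0,3)

Answer: (0,3)=14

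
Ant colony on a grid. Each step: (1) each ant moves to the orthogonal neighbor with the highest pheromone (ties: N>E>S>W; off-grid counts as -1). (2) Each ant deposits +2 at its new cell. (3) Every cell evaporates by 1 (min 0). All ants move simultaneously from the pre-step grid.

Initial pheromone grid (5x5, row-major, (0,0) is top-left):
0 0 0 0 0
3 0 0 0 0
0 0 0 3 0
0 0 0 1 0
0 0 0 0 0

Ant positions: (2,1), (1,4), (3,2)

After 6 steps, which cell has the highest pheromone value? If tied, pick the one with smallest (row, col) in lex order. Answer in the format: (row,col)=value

Step 1: ant0:(2,1)->N->(1,1) | ant1:(1,4)->N->(0,4) | ant2:(3,2)->E->(3,3)
  grid max=2 at (1,0)
Step 2: ant0:(1,1)->W->(1,0) | ant1:(0,4)->S->(1,4) | ant2:(3,3)->N->(2,3)
  grid max=3 at (1,0)
Step 3: ant0:(1,0)->N->(0,0) | ant1:(1,4)->N->(0,4) | ant2:(2,3)->S->(3,3)
  grid max=2 at (1,0)
Step 4: ant0:(0,0)->S->(1,0) | ant1:(0,4)->S->(1,4) | ant2:(3,3)->N->(2,3)
  grid max=3 at (1,0)
Step 5: ant0:(1,0)->N->(0,0) | ant1:(1,4)->N->(0,4) | ant2:(2,3)->S->(3,3)
  grid max=2 at (1,0)
Step 6: ant0:(0,0)->S->(1,0) | ant1:(0,4)->S->(1,4) | ant2:(3,3)->N->(2,3)
  grid max=3 at (1,0)
Final grid:
  0 0 0 0 0
  3 0 0 0 1
  0 0 0 3 0
  0 0 0 1 0
  0 0 0 0 0
Max pheromone 3 at (1,0)

Answer: (1,0)=3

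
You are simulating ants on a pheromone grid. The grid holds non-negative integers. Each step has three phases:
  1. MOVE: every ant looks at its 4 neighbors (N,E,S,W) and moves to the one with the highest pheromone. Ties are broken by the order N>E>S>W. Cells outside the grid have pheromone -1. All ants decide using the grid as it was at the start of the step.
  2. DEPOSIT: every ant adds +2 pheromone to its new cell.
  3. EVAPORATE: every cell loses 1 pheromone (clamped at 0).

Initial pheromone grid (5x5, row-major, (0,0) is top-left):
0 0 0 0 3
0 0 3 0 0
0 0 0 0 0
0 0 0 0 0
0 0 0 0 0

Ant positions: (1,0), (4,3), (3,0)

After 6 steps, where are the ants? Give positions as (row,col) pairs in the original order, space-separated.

Step 1: ant0:(1,0)->N->(0,0) | ant1:(4,3)->N->(3,3) | ant2:(3,0)->N->(2,0)
  grid max=2 at (0,4)
Step 2: ant0:(0,0)->E->(0,1) | ant1:(3,3)->N->(2,3) | ant2:(2,0)->N->(1,0)
  grid max=1 at (0,1)
Step 3: ant0:(0,1)->E->(0,2) | ant1:(2,3)->N->(1,3) | ant2:(1,0)->N->(0,0)
  grid max=1 at (0,0)
Step 4: ant0:(0,2)->E->(0,3) | ant1:(1,3)->N->(0,3) | ant2:(0,0)->E->(0,1)
  grid max=3 at (0,3)
Step 5: ant0:(0,3)->E->(0,4) | ant1:(0,3)->E->(0,4) | ant2:(0,1)->E->(0,2)
  grid max=3 at (0,4)
Step 6: ant0:(0,4)->W->(0,3) | ant1:(0,4)->W->(0,3) | ant2:(0,2)->E->(0,3)
  grid max=7 at (0,3)

(0,3) (0,3) (0,3)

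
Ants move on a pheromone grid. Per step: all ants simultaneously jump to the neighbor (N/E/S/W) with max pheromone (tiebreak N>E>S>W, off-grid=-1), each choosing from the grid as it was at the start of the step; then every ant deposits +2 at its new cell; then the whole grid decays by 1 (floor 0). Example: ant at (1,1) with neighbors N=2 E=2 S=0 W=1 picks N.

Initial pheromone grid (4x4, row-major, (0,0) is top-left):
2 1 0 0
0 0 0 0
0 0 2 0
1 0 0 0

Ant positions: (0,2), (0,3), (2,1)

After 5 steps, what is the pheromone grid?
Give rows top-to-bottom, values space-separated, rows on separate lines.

After step 1: ants at (0,1),(1,3),(2,2)
  1 2 0 0
  0 0 0 1
  0 0 3 0
  0 0 0 0
After step 2: ants at (0,0),(0,3),(1,2)
  2 1 0 1
  0 0 1 0
  0 0 2 0
  0 0 0 0
After step 3: ants at (0,1),(1,3),(2,2)
  1 2 0 0
  0 0 0 1
  0 0 3 0
  0 0 0 0
After step 4: ants at (0,0),(0,3),(1,2)
  2 1 0 1
  0 0 1 0
  0 0 2 0
  0 0 0 0
After step 5: ants at (0,1),(1,3),(2,2)
  1 2 0 0
  0 0 0 1
  0 0 3 0
  0 0 0 0

1 2 0 0
0 0 0 1
0 0 3 0
0 0 0 0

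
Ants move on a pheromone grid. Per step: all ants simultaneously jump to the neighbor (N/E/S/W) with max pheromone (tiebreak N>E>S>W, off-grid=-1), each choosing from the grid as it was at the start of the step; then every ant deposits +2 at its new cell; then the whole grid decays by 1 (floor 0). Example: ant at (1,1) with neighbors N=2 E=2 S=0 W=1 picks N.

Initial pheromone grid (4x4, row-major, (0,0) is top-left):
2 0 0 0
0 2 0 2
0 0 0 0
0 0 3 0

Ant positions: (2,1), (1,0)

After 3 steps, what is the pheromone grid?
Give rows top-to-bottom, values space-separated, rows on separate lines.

After step 1: ants at (1,1),(0,0)
  3 0 0 0
  0 3 0 1
  0 0 0 0
  0 0 2 0
After step 2: ants at (0,1),(0,1)
  2 3 0 0
  0 2 0 0
  0 0 0 0
  0 0 1 0
After step 3: ants at (1,1),(1,1)
  1 2 0 0
  0 5 0 0
  0 0 0 0
  0 0 0 0

1 2 0 0
0 5 0 0
0 0 0 0
0 0 0 0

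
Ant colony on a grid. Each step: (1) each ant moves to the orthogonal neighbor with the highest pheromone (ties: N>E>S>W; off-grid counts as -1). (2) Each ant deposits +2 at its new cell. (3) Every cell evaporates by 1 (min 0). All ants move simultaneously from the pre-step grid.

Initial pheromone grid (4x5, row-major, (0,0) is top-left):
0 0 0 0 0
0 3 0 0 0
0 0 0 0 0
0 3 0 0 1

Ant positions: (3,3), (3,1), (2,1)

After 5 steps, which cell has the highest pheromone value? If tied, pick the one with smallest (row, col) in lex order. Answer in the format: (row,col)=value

Answer: (1,1)=8

Derivation:
Step 1: ant0:(3,3)->E->(3,4) | ant1:(3,1)->N->(2,1) | ant2:(2,1)->N->(1,1)
  grid max=4 at (1,1)
Step 2: ant0:(3,4)->N->(2,4) | ant1:(2,1)->N->(1,1) | ant2:(1,1)->S->(2,1)
  grid max=5 at (1,1)
Step 3: ant0:(2,4)->S->(3,4) | ant1:(1,1)->S->(2,1) | ant2:(2,1)->N->(1,1)
  grid max=6 at (1,1)
Step 4: ant0:(3,4)->N->(2,4) | ant1:(2,1)->N->(1,1) | ant2:(1,1)->S->(2,1)
  grid max=7 at (1,1)
Step 5: ant0:(2,4)->S->(3,4) | ant1:(1,1)->S->(2,1) | ant2:(2,1)->N->(1,1)
  grid max=8 at (1,1)
Final grid:
  0 0 0 0 0
  0 8 0 0 0
  0 5 0 0 0
  0 0 0 0 2
Max pheromone 8 at (1,1)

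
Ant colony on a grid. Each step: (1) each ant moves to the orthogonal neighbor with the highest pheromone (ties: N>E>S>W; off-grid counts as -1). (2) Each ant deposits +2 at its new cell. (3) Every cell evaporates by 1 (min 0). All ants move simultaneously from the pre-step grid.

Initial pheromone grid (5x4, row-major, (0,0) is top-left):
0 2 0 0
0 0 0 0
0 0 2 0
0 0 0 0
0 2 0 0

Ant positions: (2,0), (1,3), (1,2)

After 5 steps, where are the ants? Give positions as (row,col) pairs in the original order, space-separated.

Step 1: ant0:(2,0)->N->(1,0) | ant1:(1,3)->N->(0,3) | ant2:(1,2)->S->(2,2)
  grid max=3 at (2,2)
Step 2: ant0:(1,0)->N->(0,0) | ant1:(0,3)->S->(1,3) | ant2:(2,2)->N->(1,2)
  grid max=2 at (2,2)
Step 3: ant0:(0,0)->E->(0,1) | ant1:(1,3)->W->(1,2) | ant2:(1,2)->S->(2,2)
  grid max=3 at (2,2)
Step 4: ant0:(0,1)->E->(0,2) | ant1:(1,2)->S->(2,2) | ant2:(2,2)->N->(1,2)
  grid max=4 at (2,2)
Step 5: ant0:(0,2)->S->(1,2) | ant1:(2,2)->N->(1,2) | ant2:(1,2)->S->(2,2)
  grid max=6 at (1,2)

(1,2) (1,2) (2,2)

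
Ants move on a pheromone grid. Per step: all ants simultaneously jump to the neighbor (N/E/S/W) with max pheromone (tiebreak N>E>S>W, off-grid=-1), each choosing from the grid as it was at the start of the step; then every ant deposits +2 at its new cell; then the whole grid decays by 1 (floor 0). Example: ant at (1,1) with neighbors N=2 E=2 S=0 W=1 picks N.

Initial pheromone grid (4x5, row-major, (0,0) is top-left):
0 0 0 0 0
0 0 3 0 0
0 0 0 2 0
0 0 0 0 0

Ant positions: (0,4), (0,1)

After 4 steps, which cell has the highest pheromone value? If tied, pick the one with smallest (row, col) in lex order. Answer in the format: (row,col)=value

Answer: (1,2)=3

Derivation:
Step 1: ant0:(0,4)->S->(1,4) | ant1:(0,1)->E->(0,2)
  grid max=2 at (1,2)
Step 2: ant0:(1,4)->N->(0,4) | ant1:(0,2)->S->(1,2)
  grid max=3 at (1,2)
Step 3: ant0:(0,4)->S->(1,4) | ant1:(1,2)->N->(0,2)
  grid max=2 at (1,2)
Step 4: ant0:(1,4)->N->(0,4) | ant1:(0,2)->S->(1,2)
  grid max=3 at (1,2)
Final grid:
  0 0 0 0 1
  0 0 3 0 0
  0 0 0 0 0
  0 0 0 0 0
Max pheromone 3 at (1,2)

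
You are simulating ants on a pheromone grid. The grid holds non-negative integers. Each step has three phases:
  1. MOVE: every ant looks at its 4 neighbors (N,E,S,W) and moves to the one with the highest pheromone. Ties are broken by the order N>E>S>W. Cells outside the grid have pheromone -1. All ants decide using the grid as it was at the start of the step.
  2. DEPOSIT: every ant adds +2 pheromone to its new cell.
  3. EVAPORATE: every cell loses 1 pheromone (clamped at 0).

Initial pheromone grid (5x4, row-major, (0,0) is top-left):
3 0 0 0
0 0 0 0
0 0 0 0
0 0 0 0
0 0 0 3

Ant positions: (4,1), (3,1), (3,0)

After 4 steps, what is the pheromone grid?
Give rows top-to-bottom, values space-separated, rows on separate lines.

After step 1: ants at (3,1),(2,1),(2,0)
  2 0 0 0
  0 0 0 0
  1 1 0 0
  0 1 0 0
  0 0 0 2
After step 2: ants at (2,1),(3,1),(2,1)
  1 0 0 0
  0 0 0 0
  0 4 0 0
  0 2 0 0
  0 0 0 1
After step 3: ants at (3,1),(2,1),(3,1)
  0 0 0 0
  0 0 0 0
  0 5 0 0
  0 5 0 0
  0 0 0 0
After step 4: ants at (2,1),(3,1),(2,1)
  0 0 0 0
  0 0 0 0
  0 8 0 0
  0 6 0 0
  0 0 0 0

0 0 0 0
0 0 0 0
0 8 0 0
0 6 0 0
0 0 0 0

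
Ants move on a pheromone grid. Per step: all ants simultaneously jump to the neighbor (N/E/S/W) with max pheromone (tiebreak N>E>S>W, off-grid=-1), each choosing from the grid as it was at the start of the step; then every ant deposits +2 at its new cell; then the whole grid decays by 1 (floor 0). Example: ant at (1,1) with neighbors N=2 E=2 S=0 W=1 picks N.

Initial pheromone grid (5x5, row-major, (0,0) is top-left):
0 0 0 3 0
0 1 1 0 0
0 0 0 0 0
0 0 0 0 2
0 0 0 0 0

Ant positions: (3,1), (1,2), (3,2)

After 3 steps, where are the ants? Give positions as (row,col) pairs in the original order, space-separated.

Step 1: ant0:(3,1)->N->(2,1) | ant1:(1,2)->W->(1,1) | ant2:(3,2)->N->(2,2)
  grid max=2 at (0,3)
Step 2: ant0:(2,1)->N->(1,1) | ant1:(1,1)->S->(2,1) | ant2:(2,2)->W->(2,1)
  grid max=4 at (2,1)
Step 3: ant0:(1,1)->S->(2,1) | ant1:(2,1)->N->(1,1) | ant2:(2,1)->N->(1,1)
  grid max=6 at (1,1)

(2,1) (1,1) (1,1)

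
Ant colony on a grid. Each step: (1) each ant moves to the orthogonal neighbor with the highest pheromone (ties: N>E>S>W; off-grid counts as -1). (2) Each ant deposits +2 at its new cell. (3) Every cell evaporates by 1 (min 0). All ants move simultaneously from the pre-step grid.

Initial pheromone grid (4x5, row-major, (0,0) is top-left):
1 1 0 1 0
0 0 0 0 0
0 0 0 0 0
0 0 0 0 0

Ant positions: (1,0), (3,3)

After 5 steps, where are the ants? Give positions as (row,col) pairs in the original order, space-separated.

Step 1: ant0:(1,0)->N->(0,0) | ant1:(3,3)->N->(2,3)
  grid max=2 at (0,0)
Step 2: ant0:(0,0)->E->(0,1) | ant1:(2,3)->N->(1,3)
  grid max=1 at (0,0)
Step 3: ant0:(0,1)->W->(0,0) | ant1:(1,3)->N->(0,3)
  grid max=2 at (0,0)
Step 4: ant0:(0,0)->E->(0,1) | ant1:(0,3)->E->(0,4)
  grid max=1 at (0,0)
Step 5: ant0:(0,1)->W->(0,0) | ant1:(0,4)->S->(1,4)
  grid max=2 at (0,0)

(0,0) (1,4)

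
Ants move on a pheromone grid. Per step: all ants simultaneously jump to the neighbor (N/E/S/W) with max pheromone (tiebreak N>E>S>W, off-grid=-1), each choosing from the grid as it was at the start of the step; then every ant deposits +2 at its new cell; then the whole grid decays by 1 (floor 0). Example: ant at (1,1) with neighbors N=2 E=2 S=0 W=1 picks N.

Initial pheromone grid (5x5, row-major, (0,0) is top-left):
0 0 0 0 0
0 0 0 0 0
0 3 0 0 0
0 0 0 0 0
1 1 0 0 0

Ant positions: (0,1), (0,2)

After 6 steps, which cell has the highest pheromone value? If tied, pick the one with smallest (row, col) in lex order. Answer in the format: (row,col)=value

Step 1: ant0:(0,1)->E->(0,2) | ant1:(0,2)->E->(0,3)
  grid max=2 at (2,1)
Step 2: ant0:(0,2)->E->(0,3) | ant1:(0,3)->W->(0,2)
  grid max=2 at (0,2)
Step 3: ant0:(0,3)->W->(0,2) | ant1:(0,2)->E->(0,3)
  grid max=3 at (0,2)
Step 4: ant0:(0,2)->E->(0,3) | ant1:(0,3)->W->(0,2)
  grid max=4 at (0,2)
Step 5: ant0:(0,3)->W->(0,2) | ant1:(0,2)->E->(0,3)
  grid max=5 at (0,2)
Step 6: ant0:(0,2)->E->(0,3) | ant1:(0,3)->W->(0,2)
  grid max=6 at (0,2)
Final grid:
  0 0 6 6 0
  0 0 0 0 0
  0 0 0 0 0
  0 0 0 0 0
  0 0 0 0 0
Max pheromone 6 at (0,2)

Answer: (0,2)=6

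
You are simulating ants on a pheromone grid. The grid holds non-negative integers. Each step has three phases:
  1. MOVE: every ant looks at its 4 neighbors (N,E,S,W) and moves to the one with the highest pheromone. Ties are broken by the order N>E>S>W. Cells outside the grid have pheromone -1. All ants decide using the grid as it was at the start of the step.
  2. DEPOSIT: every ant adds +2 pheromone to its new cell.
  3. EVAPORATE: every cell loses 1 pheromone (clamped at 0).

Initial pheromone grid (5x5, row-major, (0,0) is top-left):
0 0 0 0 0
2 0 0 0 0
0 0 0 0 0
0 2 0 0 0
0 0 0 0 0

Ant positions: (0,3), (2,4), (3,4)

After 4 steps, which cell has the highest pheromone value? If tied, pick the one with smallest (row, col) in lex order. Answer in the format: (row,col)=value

Step 1: ant0:(0,3)->E->(0,4) | ant1:(2,4)->N->(1,4) | ant2:(3,4)->N->(2,4)
  grid max=1 at (0,4)
Step 2: ant0:(0,4)->S->(1,4) | ant1:(1,4)->N->(0,4) | ant2:(2,4)->N->(1,4)
  grid max=4 at (1,4)
Step 3: ant0:(1,4)->N->(0,4) | ant1:(0,4)->S->(1,4) | ant2:(1,4)->N->(0,4)
  grid max=5 at (0,4)
Step 4: ant0:(0,4)->S->(1,4) | ant1:(1,4)->N->(0,4) | ant2:(0,4)->S->(1,4)
  grid max=8 at (1,4)
Final grid:
  0 0 0 0 6
  0 0 0 0 8
  0 0 0 0 0
  0 0 0 0 0
  0 0 0 0 0
Max pheromone 8 at (1,4)

Answer: (1,4)=8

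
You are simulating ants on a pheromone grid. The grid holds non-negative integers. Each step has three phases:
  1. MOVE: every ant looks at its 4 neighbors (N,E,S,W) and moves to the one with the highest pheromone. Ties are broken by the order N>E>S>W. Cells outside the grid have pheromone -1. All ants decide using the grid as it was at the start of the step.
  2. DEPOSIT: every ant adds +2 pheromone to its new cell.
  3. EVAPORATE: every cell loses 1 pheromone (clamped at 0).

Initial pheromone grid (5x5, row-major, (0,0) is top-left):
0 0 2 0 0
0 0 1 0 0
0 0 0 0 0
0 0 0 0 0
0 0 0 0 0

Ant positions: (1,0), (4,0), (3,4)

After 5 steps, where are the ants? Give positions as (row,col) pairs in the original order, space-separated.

Step 1: ant0:(1,0)->N->(0,0) | ant1:(4,0)->N->(3,0) | ant2:(3,4)->N->(2,4)
  grid max=1 at (0,0)
Step 2: ant0:(0,0)->E->(0,1) | ant1:(3,0)->N->(2,0) | ant2:(2,4)->N->(1,4)
  grid max=1 at (0,1)
Step 3: ant0:(0,1)->E->(0,2) | ant1:(2,0)->N->(1,0) | ant2:(1,4)->N->(0,4)
  grid max=1 at (0,2)
Step 4: ant0:(0,2)->E->(0,3) | ant1:(1,0)->N->(0,0) | ant2:(0,4)->S->(1,4)
  grid max=1 at (0,0)
Step 5: ant0:(0,3)->E->(0,4) | ant1:(0,0)->E->(0,1) | ant2:(1,4)->N->(0,4)
  grid max=3 at (0,4)

(0,4) (0,1) (0,4)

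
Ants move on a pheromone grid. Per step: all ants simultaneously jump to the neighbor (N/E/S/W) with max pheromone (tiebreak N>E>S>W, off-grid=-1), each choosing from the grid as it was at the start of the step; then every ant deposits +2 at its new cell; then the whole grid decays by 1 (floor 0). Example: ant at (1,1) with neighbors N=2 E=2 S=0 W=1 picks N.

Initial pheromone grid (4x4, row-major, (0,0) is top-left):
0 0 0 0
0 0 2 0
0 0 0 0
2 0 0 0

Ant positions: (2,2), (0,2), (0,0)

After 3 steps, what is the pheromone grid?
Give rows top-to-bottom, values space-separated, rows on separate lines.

After step 1: ants at (1,2),(1,2),(0,1)
  0 1 0 0
  0 0 5 0
  0 0 0 0
  1 0 0 0
After step 2: ants at (0,2),(0,2),(0,2)
  0 0 5 0
  0 0 4 0
  0 0 0 0
  0 0 0 0
After step 3: ants at (1,2),(1,2),(1,2)
  0 0 4 0
  0 0 9 0
  0 0 0 0
  0 0 0 0

0 0 4 0
0 0 9 0
0 0 0 0
0 0 0 0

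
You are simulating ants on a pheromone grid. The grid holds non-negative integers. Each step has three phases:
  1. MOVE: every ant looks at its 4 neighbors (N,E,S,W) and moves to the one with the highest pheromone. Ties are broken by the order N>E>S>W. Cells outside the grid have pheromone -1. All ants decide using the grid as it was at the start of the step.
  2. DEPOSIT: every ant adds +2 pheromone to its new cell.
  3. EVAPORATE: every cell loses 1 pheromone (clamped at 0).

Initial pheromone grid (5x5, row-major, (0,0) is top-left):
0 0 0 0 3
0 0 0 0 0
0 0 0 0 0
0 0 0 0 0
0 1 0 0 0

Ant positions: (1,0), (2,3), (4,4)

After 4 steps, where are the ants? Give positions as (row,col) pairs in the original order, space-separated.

Step 1: ant0:(1,0)->N->(0,0) | ant1:(2,3)->N->(1,3) | ant2:(4,4)->N->(3,4)
  grid max=2 at (0,4)
Step 2: ant0:(0,0)->E->(0,1) | ant1:(1,3)->N->(0,3) | ant2:(3,4)->N->(2,4)
  grid max=1 at (0,1)
Step 3: ant0:(0,1)->E->(0,2) | ant1:(0,3)->E->(0,4) | ant2:(2,4)->N->(1,4)
  grid max=2 at (0,4)
Step 4: ant0:(0,2)->E->(0,3) | ant1:(0,4)->S->(1,4) | ant2:(1,4)->N->(0,4)
  grid max=3 at (0,4)

(0,3) (1,4) (0,4)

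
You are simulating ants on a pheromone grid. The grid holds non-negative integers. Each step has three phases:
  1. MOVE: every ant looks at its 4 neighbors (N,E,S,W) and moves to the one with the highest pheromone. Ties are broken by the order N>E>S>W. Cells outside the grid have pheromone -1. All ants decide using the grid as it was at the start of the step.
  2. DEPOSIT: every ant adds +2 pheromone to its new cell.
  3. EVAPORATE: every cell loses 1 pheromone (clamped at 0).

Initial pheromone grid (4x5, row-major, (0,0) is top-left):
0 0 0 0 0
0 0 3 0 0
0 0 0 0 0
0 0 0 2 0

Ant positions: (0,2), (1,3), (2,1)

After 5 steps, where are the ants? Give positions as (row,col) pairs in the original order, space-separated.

Step 1: ant0:(0,2)->S->(1,2) | ant1:(1,3)->W->(1,2) | ant2:(2,1)->N->(1,1)
  grid max=6 at (1,2)
Step 2: ant0:(1,2)->W->(1,1) | ant1:(1,2)->W->(1,1) | ant2:(1,1)->E->(1,2)
  grid max=7 at (1,2)
Step 3: ant0:(1,1)->E->(1,2) | ant1:(1,1)->E->(1,2) | ant2:(1,2)->W->(1,1)
  grid max=10 at (1,2)
Step 4: ant0:(1,2)->W->(1,1) | ant1:(1,2)->W->(1,1) | ant2:(1,1)->E->(1,2)
  grid max=11 at (1,2)
Step 5: ant0:(1,1)->E->(1,2) | ant1:(1,1)->E->(1,2) | ant2:(1,2)->W->(1,1)
  grid max=14 at (1,2)

(1,2) (1,2) (1,1)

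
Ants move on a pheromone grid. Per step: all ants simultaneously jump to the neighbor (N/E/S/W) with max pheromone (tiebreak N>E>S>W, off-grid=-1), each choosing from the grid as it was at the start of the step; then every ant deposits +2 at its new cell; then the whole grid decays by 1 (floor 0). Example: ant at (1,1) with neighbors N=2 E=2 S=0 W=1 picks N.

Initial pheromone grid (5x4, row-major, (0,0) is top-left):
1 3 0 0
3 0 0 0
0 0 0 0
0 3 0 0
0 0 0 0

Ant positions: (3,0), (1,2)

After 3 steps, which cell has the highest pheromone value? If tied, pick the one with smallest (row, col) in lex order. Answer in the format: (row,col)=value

Step 1: ant0:(3,0)->E->(3,1) | ant1:(1,2)->N->(0,2)
  grid max=4 at (3,1)
Step 2: ant0:(3,1)->N->(2,1) | ant1:(0,2)->W->(0,1)
  grid max=3 at (0,1)
Step 3: ant0:(2,1)->S->(3,1) | ant1:(0,1)->E->(0,2)
  grid max=4 at (3,1)
Final grid:
  0 2 1 0
  0 0 0 0
  0 0 0 0
  0 4 0 0
  0 0 0 0
Max pheromone 4 at (3,1)

Answer: (3,1)=4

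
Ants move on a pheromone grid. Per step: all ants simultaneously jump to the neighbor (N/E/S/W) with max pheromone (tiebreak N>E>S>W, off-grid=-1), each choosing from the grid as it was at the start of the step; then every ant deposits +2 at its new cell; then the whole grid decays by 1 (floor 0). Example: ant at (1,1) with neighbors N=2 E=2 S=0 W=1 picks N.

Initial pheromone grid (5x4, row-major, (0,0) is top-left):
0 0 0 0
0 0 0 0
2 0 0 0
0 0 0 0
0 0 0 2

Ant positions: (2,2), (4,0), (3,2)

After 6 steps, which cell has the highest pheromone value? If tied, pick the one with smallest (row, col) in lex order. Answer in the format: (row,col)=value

Step 1: ant0:(2,2)->N->(1,2) | ant1:(4,0)->N->(3,0) | ant2:(3,2)->N->(2,2)
  grid max=1 at (1,2)
Step 2: ant0:(1,2)->S->(2,2) | ant1:(3,0)->N->(2,0) | ant2:(2,2)->N->(1,2)
  grid max=2 at (1,2)
Step 3: ant0:(2,2)->N->(1,2) | ant1:(2,0)->N->(1,0) | ant2:(1,2)->S->(2,2)
  grid max=3 at (1,2)
Step 4: ant0:(1,2)->S->(2,2) | ant1:(1,0)->S->(2,0) | ant2:(2,2)->N->(1,2)
  grid max=4 at (1,2)
Step 5: ant0:(2,2)->N->(1,2) | ant1:(2,0)->N->(1,0) | ant2:(1,2)->S->(2,2)
  grid max=5 at (1,2)
Step 6: ant0:(1,2)->S->(2,2) | ant1:(1,0)->S->(2,0) | ant2:(2,2)->N->(1,2)
  grid max=6 at (1,2)
Final grid:
  0 0 0 0
  0 0 6 0
  2 0 6 0
  0 0 0 0
  0 0 0 0
Max pheromone 6 at (1,2)

Answer: (1,2)=6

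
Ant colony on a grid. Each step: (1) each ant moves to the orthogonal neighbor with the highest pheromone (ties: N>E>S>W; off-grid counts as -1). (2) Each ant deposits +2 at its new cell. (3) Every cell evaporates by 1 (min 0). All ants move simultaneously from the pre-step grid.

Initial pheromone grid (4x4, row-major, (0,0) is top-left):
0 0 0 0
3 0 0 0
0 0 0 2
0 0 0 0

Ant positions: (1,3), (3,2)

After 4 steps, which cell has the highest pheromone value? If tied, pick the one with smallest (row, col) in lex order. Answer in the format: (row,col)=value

Answer: (2,3)=6

Derivation:
Step 1: ant0:(1,3)->S->(2,3) | ant1:(3,2)->N->(2,2)
  grid max=3 at (2,3)
Step 2: ant0:(2,3)->W->(2,2) | ant1:(2,2)->E->(2,3)
  grid max=4 at (2,3)
Step 3: ant0:(2,2)->E->(2,3) | ant1:(2,3)->W->(2,2)
  grid max=5 at (2,3)
Step 4: ant0:(2,3)->W->(2,2) | ant1:(2,2)->E->(2,3)
  grid max=6 at (2,3)
Final grid:
  0 0 0 0
  0 0 0 0
  0 0 4 6
  0 0 0 0
Max pheromone 6 at (2,3)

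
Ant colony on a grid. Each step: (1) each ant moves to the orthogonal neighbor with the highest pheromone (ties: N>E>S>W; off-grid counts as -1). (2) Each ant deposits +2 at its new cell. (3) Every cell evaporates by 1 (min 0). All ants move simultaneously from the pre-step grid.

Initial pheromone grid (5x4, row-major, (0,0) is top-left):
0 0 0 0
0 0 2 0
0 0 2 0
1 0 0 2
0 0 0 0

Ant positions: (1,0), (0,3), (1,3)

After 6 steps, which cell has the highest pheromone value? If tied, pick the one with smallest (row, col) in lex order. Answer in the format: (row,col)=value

Answer: (1,2)=12

Derivation:
Step 1: ant0:(1,0)->N->(0,0) | ant1:(0,3)->S->(1,3) | ant2:(1,3)->W->(1,2)
  grid max=3 at (1,2)
Step 2: ant0:(0,0)->E->(0,1) | ant1:(1,3)->W->(1,2) | ant2:(1,2)->E->(1,3)
  grid max=4 at (1,2)
Step 3: ant0:(0,1)->E->(0,2) | ant1:(1,2)->E->(1,3) | ant2:(1,3)->W->(1,2)
  grid max=5 at (1,2)
Step 4: ant0:(0,2)->S->(1,2) | ant1:(1,3)->W->(1,2) | ant2:(1,2)->E->(1,3)
  grid max=8 at (1,2)
Step 5: ant0:(1,2)->E->(1,3) | ant1:(1,2)->E->(1,3) | ant2:(1,3)->W->(1,2)
  grid max=9 at (1,2)
Step 6: ant0:(1,3)->W->(1,2) | ant1:(1,3)->W->(1,2) | ant2:(1,2)->E->(1,3)
  grid max=12 at (1,2)
Final grid:
  0 0 0 0
  0 0 12 8
  0 0 0 0
  0 0 0 0
  0 0 0 0
Max pheromone 12 at (1,2)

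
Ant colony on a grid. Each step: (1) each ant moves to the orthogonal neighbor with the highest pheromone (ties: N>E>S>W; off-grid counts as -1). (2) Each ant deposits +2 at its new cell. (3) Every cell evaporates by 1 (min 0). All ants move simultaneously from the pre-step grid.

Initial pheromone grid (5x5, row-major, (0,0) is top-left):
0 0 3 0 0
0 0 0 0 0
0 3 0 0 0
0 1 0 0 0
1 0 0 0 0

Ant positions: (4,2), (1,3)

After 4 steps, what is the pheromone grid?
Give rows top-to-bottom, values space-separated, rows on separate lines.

After step 1: ants at (3,2),(0,3)
  0 0 2 1 0
  0 0 0 0 0
  0 2 0 0 0
  0 0 1 0 0
  0 0 0 0 0
After step 2: ants at (2,2),(0,2)
  0 0 3 0 0
  0 0 0 0 0
  0 1 1 0 0
  0 0 0 0 0
  0 0 0 0 0
After step 3: ants at (2,1),(0,3)
  0 0 2 1 0
  0 0 0 0 0
  0 2 0 0 0
  0 0 0 0 0
  0 0 0 0 0
After step 4: ants at (1,1),(0,2)
  0 0 3 0 0
  0 1 0 0 0
  0 1 0 0 0
  0 0 0 0 0
  0 0 0 0 0

0 0 3 0 0
0 1 0 0 0
0 1 0 0 0
0 0 0 0 0
0 0 0 0 0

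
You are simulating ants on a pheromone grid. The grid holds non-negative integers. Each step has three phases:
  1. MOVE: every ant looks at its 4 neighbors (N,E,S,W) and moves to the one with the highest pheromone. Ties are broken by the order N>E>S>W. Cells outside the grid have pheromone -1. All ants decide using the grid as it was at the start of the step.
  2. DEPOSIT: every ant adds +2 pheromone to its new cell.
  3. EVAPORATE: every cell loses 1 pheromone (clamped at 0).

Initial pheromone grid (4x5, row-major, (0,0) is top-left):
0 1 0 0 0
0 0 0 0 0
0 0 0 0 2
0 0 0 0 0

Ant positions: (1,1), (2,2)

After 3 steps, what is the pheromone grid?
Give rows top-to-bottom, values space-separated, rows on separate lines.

After step 1: ants at (0,1),(1,2)
  0 2 0 0 0
  0 0 1 0 0
  0 0 0 0 1
  0 0 0 0 0
After step 2: ants at (0,2),(0,2)
  0 1 3 0 0
  0 0 0 0 0
  0 0 0 0 0
  0 0 0 0 0
After step 3: ants at (0,1),(0,1)
  0 4 2 0 0
  0 0 0 0 0
  0 0 0 0 0
  0 0 0 0 0

0 4 2 0 0
0 0 0 0 0
0 0 0 0 0
0 0 0 0 0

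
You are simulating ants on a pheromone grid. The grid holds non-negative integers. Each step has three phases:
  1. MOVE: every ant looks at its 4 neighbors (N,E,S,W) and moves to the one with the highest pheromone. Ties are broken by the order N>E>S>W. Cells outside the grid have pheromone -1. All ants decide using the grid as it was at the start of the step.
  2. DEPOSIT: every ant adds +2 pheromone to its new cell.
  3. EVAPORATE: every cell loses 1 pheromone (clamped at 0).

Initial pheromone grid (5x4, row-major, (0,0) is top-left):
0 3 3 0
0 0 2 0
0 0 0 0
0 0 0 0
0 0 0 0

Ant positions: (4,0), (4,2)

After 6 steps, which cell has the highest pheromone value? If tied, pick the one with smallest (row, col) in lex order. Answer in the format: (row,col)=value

Answer: (0,2)=1

Derivation:
Step 1: ant0:(4,0)->N->(3,0) | ant1:(4,2)->N->(3,2)
  grid max=2 at (0,1)
Step 2: ant0:(3,0)->N->(2,0) | ant1:(3,2)->N->(2,2)
  grid max=1 at (0,1)
Step 3: ant0:(2,0)->N->(1,0) | ant1:(2,2)->N->(1,2)
  grid max=1 at (1,0)
Step 4: ant0:(1,0)->N->(0,0) | ant1:(1,2)->N->(0,2)
  grid max=1 at (0,0)
Step 5: ant0:(0,0)->E->(0,1) | ant1:(0,2)->E->(0,3)
  grid max=1 at (0,1)
Step 6: ant0:(0,1)->E->(0,2) | ant1:(0,3)->S->(1,3)
  grid max=1 at (0,2)
Final grid:
  0 0 1 0
  0 0 0 1
  0 0 0 0
  0 0 0 0
  0 0 0 0
Max pheromone 1 at (0,2)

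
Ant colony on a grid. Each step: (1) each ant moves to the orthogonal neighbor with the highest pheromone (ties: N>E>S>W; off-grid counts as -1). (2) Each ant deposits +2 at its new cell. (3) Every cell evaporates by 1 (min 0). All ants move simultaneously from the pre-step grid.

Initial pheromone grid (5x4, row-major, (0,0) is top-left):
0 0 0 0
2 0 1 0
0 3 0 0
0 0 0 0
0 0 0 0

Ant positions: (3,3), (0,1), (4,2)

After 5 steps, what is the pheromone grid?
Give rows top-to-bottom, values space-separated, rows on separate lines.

After step 1: ants at (2,3),(0,2),(3,2)
  0 0 1 0
  1 0 0 0
  0 2 0 1
  0 0 1 0
  0 0 0 0
After step 2: ants at (1,3),(0,3),(2,2)
  0 0 0 1
  0 0 0 1
  0 1 1 0
  0 0 0 0
  0 0 0 0
After step 3: ants at (0,3),(1,3),(2,1)
  0 0 0 2
  0 0 0 2
  0 2 0 0
  0 0 0 0
  0 0 0 0
After step 4: ants at (1,3),(0,3),(1,1)
  0 0 0 3
  0 1 0 3
  0 1 0 0
  0 0 0 0
  0 0 0 0
After step 5: ants at (0,3),(1,3),(2,1)
  0 0 0 4
  0 0 0 4
  0 2 0 0
  0 0 0 0
  0 0 0 0

0 0 0 4
0 0 0 4
0 2 0 0
0 0 0 0
0 0 0 0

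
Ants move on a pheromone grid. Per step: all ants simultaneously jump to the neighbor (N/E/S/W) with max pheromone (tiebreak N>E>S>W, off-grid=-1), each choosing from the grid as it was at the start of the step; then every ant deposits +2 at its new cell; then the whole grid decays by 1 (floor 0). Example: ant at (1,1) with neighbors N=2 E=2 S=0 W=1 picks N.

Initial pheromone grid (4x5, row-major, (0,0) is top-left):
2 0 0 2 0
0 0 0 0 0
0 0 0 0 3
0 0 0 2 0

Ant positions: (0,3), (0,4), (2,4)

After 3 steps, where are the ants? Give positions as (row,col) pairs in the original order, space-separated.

Step 1: ant0:(0,3)->E->(0,4) | ant1:(0,4)->W->(0,3) | ant2:(2,4)->N->(1,4)
  grid max=3 at (0,3)
Step 2: ant0:(0,4)->W->(0,3) | ant1:(0,3)->E->(0,4) | ant2:(1,4)->S->(2,4)
  grid max=4 at (0,3)
Step 3: ant0:(0,3)->E->(0,4) | ant1:(0,4)->W->(0,3) | ant2:(2,4)->N->(1,4)
  grid max=5 at (0,3)

(0,4) (0,3) (1,4)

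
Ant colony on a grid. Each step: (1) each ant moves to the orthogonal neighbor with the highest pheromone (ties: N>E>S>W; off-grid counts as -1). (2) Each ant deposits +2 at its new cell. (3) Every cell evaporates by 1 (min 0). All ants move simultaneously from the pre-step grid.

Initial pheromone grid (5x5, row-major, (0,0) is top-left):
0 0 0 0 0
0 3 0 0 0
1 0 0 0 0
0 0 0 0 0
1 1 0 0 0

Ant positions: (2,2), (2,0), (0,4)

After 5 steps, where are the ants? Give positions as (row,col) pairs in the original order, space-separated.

Step 1: ant0:(2,2)->N->(1,2) | ant1:(2,0)->N->(1,0) | ant2:(0,4)->S->(1,4)
  grid max=2 at (1,1)
Step 2: ant0:(1,2)->W->(1,1) | ant1:(1,0)->E->(1,1) | ant2:(1,4)->N->(0,4)
  grid max=5 at (1,1)
Step 3: ant0:(1,1)->N->(0,1) | ant1:(1,1)->N->(0,1) | ant2:(0,4)->S->(1,4)
  grid max=4 at (1,1)
Step 4: ant0:(0,1)->S->(1,1) | ant1:(0,1)->S->(1,1) | ant2:(1,4)->N->(0,4)
  grid max=7 at (1,1)
Step 5: ant0:(1,1)->N->(0,1) | ant1:(1,1)->N->(0,1) | ant2:(0,4)->S->(1,4)
  grid max=6 at (1,1)

(0,1) (0,1) (1,4)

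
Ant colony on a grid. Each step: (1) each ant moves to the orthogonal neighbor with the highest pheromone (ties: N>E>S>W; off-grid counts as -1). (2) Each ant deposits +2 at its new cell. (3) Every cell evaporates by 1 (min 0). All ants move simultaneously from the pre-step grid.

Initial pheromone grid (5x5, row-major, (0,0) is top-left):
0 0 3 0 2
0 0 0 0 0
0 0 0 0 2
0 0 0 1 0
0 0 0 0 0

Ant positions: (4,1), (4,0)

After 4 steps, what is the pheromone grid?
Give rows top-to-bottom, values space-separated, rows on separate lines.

After step 1: ants at (3,1),(3,0)
  0 0 2 0 1
  0 0 0 0 0
  0 0 0 0 1
  1 1 0 0 0
  0 0 0 0 0
After step 2: ants at (3,0),(3,1)
  0 0 1 0 0
  0 0 0 0 0
  0 0 0 0 0
  2 2 0 0 0
  0 0 0 0 0
After step 3: ants at (3,1),(3,0)
  0 0 0 0 0
  0 0 0 0 0
  0 0 0 0 0
  3 3 0 0 0
  0 0 0 0 0
After step 4: ants at (3,0),(3,1)
  0 0 0 0 0
  0 0 0 0 0
  0 0 0 0 0
  4 4 0 0 0
  0 0 0 0 0

0 0 0 0 0
0 0 0 0 0
0 0 0 0 0
4 4 0 0 0
0 0 0 0 0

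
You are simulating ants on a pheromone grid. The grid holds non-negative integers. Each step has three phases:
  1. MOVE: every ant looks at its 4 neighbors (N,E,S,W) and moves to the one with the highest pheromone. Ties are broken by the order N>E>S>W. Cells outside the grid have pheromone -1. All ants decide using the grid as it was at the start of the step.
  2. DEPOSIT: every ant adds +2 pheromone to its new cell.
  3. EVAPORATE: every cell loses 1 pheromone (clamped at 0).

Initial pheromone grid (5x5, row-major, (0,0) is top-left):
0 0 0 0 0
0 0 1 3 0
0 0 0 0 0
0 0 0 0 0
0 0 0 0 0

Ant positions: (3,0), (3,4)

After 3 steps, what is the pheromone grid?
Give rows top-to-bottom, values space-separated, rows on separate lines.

After step 1: ants at (2,0),(2,4)
  0 0 0 0 0
  0 0 0 2 0
  1 0 0 0 1
  0 0 0 0 0
  0 0 0 0 0
After step 2: ants at (1,0),(1,4)
  0 0 0 0 0
  1 0 0 1 1
  0 0 0 0 0
  0 0 0 0 0
  0 0 0 0 0
After step 3: ants at (0,0),(1,3)
  1 0 0 0 0
  0 0 0 2 0
  0 0 0 0 0
  0 0 0 0 0
  0 0 0 0 0

1 0 0 0 0
0 0 0 2 0
0 0 0 0 0
0 0 0 0 0
0 0 0 0 0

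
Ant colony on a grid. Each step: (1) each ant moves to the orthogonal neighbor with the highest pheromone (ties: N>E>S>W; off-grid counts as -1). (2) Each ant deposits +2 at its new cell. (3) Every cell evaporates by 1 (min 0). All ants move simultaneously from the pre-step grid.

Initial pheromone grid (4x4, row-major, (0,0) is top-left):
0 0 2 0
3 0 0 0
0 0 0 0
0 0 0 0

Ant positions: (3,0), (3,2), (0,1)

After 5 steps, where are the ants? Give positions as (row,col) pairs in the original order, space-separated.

Step 1: ant0:(3,0)->N->(2,0) | ant1:(3,2)->N->(2,2) | ant2:(0,1)->E->(0,2)
  grid max=3 at (0,2)
Step 2: ant0:(2,0)->N->(1,0) | ant1:(2,2)->N->(1,2) | ant2:(0,2)->E->(0,3)
  grid max=3 at (1,0)
Step 3: ant0:(1,0)->N->(0,0) | ant1:(1,2)->N->(0,2) | ant2:(0,3)->W->(0,2)
  grid max=5 at (0,2)
Step 4: ant0:(0,0)->S->(1,0) | ant1:(0,2)->E->(0,3) | ant2:(0,2)->E->(0,3)
  grid max=4 at (0,2)
Step 5: ant0:(1,0)->N->(0,0) | ant1:(0,3)->W->(0,2) | ant2:(0,3)->W->(0,2)
  grid max=7 at (0,2)

(0,0) (0,2) (0,2)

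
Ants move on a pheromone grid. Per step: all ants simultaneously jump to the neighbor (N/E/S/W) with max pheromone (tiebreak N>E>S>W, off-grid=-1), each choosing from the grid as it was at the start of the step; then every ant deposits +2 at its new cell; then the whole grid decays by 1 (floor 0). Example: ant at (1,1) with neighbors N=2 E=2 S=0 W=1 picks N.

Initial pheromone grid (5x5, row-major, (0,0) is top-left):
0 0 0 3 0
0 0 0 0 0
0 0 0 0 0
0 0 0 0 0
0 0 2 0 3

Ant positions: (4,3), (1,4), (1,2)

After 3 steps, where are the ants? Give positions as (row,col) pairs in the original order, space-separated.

Step 1: ant0:(4,3)->E->(4,4) | ant1:(1,4)->N->(0,4) | ant2:(1,2)->N->(0,2)
  grid max=4 at (4,4)
Step 2: ant0:(4,4)->N->(3,4) | ant1:(0,4)->W->(0,3) | ant2:(0,2)->E->(0,3)
  grid max=5 at (0,3)
Step 3: ant0:(3,4)->S->(4,4) | ant1:(0,3)->E->(0,4) | ant2:(0,3)->E->(0,4)
  grid max=4 at (0,3)

(4,4) (0,4) (0,4)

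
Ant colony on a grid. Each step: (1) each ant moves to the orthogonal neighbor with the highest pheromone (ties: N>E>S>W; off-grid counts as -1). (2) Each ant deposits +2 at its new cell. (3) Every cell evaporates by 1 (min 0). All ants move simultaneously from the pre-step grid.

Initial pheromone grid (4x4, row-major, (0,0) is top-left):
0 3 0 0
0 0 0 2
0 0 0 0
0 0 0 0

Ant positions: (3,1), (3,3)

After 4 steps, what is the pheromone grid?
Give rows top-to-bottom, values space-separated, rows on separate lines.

After step 1: ants at (2,1),(2,3)
  0 2 0 0
  0 0 0 1
  0 1 0 1
  0 0 0 0
After step 2: ants at (1,1),(1,3)
  0 1 0 0
  0 1 0 2
  0 0 0 0
  0 0 0 0
After step 3: ants at (0,1),(0,3)
  0 2 0 1
  0 0 0 1
  0 0 0 0
  0 0 0 0
After step 4: ants at (0,2),(1,3)
  0 1 1 0
  0 0 0 2
  0 0 0 0
  0 0 0 0

0 1 1 0
0 0 0 2
0 0 0 0
0 0 0 0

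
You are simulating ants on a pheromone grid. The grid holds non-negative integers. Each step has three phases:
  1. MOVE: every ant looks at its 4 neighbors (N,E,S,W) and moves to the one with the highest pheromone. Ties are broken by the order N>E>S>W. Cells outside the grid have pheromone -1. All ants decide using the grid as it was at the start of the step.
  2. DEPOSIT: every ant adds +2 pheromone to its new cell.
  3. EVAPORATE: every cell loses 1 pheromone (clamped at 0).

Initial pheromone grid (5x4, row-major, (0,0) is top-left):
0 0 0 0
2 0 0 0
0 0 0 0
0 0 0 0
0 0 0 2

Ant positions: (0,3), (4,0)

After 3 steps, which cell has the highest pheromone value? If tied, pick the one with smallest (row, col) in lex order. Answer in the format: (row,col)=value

Answer: (1,0)=1

Derivation:
Step 1: ant0:(0,3)->S->(1,3) | ant1:(4,0)->N->(3,0)
  grid max=1 at (1,0)
Step 2: ant0:(1,3)->N->(0,3) | ant1:(3,0)->N->(2,0)
  grid max=1 at (0,3)
Step 3: ant0:(0,3)->S->(1,3) | ant1:(2,0)->N->(1,0)
  grid max=1 at (1,0)
Final grid:
  0 0 0 0
  1 0 0 1
  0 0 0 0
  0 0 0 0
  0 0 0 0
Max pheromone 1 at (1,0)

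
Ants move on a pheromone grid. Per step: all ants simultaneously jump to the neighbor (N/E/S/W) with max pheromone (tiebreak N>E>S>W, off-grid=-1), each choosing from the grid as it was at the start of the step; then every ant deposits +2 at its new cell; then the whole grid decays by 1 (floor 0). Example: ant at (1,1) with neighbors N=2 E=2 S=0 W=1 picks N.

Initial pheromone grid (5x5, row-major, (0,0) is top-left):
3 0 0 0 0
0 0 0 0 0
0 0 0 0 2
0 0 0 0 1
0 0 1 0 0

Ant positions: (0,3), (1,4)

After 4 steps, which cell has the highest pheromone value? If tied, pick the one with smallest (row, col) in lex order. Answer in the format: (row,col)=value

Step 1: ant0:(0,3)->E->(0,4) | ant1:(1,4)->S->(2,4)
  grid max=3 at (2,4)
Step 2: ant0:(0,4)->S->(1,4) | ant1:(2,4)->N->(1,4)
  grid max=3 at (1,4)
Step 3: ant0:(1,4)->S->(2,4) | ant1:(1,4)->S->(2,4)
  grid max=5 at (2,4)
Step 4: ant0:(2,4)->N->(1,4) | ant1:(2,4)->N->(1,4)
  grid max=5 at (1,4)
Final grid:
  0 0 0 0 0
  0 0 0 0 5
  0 0 0 0 4
  0 0 0 0 0
  0 0 0 0 0
Max pheromone 5 at (1,4)

Answer: (1,4)=5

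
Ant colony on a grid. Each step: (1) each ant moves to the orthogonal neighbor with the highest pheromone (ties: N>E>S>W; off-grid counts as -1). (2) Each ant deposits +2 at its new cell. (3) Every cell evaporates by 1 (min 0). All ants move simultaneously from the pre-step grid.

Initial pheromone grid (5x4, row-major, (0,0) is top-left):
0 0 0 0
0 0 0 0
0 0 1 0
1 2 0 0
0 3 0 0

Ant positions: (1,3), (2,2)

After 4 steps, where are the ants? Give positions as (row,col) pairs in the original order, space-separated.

Step 1: ant0:(1,3)->N->(0,3) | ant1:(2,2)->N->(1,2)
  grid max=2 at (4,1)
Step 2: ant0:(0,3)->S->(1,3) | ant1:(1,2)->N->(0,2)
  grid max=1 at (0,2)
Step 3: ant0:(1,3)->N->(0,3) | ant1:(0,2)->E->(0,3)
  grid max=3 at (0,3)
Step 4: ant0:(0,3)->S->(1,3) | ant1:(0,3)->S->(1,3)
  grid max=3 at (1,3)

(1,3) (1,3)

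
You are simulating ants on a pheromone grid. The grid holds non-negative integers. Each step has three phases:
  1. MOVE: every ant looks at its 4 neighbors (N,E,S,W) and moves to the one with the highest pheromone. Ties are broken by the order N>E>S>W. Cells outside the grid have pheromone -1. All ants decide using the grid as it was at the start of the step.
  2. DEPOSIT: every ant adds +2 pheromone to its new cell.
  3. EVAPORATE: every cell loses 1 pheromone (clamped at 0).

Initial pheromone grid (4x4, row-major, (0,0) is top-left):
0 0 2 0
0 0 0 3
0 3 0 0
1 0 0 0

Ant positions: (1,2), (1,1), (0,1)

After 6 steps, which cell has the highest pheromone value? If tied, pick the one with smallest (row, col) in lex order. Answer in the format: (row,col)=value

Answer: (0,3)=7

Derivation:
Step 1: ant0:(1,2)->E->(1,3) | ant1:(1,1)->S->(2,1) | ant2:(0,1)->E->(0,2)
  grid max=4 at (1,3)
Step 2: ant0:(1,3)->N->(0,3) | ant1:(2,1)->N->(1,1) | ant2:(0,2)->E->(0,3)
  grid max=3 at (0,3)
Step 3: ant0:(0,3)->S->(1,3) | ant1:(1,1)->S->(2,1) | ant2:(0,3)->S->(1,3)
  grid max=6 at (1,3)
Step 4: ant0:(1,3)->N->(0,3) | ant1:(2,1)->N->(1,1) | ant2:(1,3)->N->(0,3)
  grid max=5 at (0,3)
Step 5: ant0:(0,3)->S->(1,3) | ant1:(1,1)->S->(2,1) | ant2:(0,3)->S->(1,3)
  grid max=8 at (1,3)
Step 6: ant0:(1,3)->N->(0,3) | ant1:(2,1)->N->(1,1) | ant2:(1,3)->N->(0,3)
  grid max=7 at (0,3)
Final grid:
  0 0 0 7
  0 1 0 7
  0 3 0 0
  0 0 0 0
Max pheromone 7 at (0,3)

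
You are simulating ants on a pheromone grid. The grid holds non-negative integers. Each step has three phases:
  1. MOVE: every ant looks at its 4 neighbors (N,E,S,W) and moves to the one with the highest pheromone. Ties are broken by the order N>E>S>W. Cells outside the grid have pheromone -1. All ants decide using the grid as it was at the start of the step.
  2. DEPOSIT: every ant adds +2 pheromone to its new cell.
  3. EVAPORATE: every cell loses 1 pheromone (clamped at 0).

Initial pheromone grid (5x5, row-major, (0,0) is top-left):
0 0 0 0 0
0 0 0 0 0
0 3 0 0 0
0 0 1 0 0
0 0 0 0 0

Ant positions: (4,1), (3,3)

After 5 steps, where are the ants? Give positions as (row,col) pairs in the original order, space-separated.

Step 1: ant0:(4,1)->N->(3,1) | ant1:(3,3)->W->(3,2)
  grid max=2 at (2,1)
Step 2: ant0:(3,1)->N->(2,1) | ant1:(3,2)->W->(3,1)
  grid max=3 at (2,1)
Step 3: ant0:(2,1)->S->(3,1) | ant1:(3,1)->N->(2,1)
  grid max=4 at (2,1)
Step 4: ant0:(3,1)->N->(2,1) | ant1:(2,1)->S->(3,1)
  grid max=5 at (2,1)
Step 5: ant0:(2,1)->S->(3,1) | ant1:(3,1)->N->(2,1)
  grid max=6 at (2,1)

(3,1) (2,1)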